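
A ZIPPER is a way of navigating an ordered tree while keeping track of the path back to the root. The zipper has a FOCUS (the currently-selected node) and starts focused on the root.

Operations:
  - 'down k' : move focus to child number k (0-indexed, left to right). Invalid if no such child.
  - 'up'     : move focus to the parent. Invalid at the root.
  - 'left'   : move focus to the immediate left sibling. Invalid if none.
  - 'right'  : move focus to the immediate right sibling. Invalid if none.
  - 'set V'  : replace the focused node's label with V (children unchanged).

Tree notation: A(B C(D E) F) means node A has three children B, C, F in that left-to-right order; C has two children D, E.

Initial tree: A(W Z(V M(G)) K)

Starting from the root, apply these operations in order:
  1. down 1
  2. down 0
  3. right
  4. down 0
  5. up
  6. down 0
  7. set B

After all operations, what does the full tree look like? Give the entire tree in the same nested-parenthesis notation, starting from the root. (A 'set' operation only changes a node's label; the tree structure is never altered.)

Step 1 (down 1): focus=Z path=1 depth=1 children=['V', 'M'] left=['W'] right=['K'] parent=A
Step 2 (down 0): focus=V path=1/0 depth=2 children=[] left=[] right=['M'] parent=Z
Step 3 (right): focus=M path=1/1 depth=2 children=['G'] left=['V'] right=[] parent=Z
Step 4 (down 0): focus=G path=1/1/0 depth=3 children=[] left=[] right=[] parent=M
Step 5 (up): focus=M path=1/1 depth=2 children=['G'] left=['V'] right=[] parent=Z
Step 6 (down 0): focus=G path=1/1/0 depth=3 children=[] left=[] right=[] parent=M
Step 7 (set B): focus=B path=1/1/0 depth=3 children=[] left=[] right=[] parent=M

Answer: A(W Z(V M(B)) K)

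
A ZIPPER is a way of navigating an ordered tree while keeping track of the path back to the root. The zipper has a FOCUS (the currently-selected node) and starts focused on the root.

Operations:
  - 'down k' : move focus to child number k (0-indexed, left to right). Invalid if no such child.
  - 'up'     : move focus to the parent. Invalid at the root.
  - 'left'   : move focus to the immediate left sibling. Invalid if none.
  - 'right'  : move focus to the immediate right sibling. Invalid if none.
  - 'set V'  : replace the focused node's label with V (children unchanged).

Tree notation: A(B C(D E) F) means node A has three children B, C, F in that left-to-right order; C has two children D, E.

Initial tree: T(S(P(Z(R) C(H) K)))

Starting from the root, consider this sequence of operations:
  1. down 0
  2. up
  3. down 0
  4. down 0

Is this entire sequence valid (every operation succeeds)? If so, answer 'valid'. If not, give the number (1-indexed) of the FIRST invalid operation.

Step 1 (down 0): focus=S path=0 depth=1 children=['P'] left=[] right=[] parent=T
Step 2 (up): focus=T path=root depth=0 children=['S'] (at root)
Step 3 (down 0): focus=S path=0 depth=1 children=['P'] left=[] right=[] parent=T
Step 4 (down 0): focus=P path=0/0 depth=2 children=['Z', 'C', 'K'] left=[] right=[] parent=S

Answer: valid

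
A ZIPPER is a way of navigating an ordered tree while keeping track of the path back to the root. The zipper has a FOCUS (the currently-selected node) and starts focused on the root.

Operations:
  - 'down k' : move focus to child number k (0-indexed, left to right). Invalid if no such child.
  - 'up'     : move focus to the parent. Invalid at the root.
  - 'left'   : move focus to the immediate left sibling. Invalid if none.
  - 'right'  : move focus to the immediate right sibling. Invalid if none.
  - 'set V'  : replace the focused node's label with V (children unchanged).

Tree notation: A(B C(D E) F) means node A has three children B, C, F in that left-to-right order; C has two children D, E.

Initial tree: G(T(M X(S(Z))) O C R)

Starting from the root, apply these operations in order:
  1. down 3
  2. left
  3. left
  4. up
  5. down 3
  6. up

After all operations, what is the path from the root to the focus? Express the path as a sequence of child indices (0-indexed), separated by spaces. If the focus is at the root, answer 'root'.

Step 1 (down 3): focus=R path=3 depth=1 children=[] left=['T', 'O', 'C'] right=[] parent=G
Step 2 (left): focus=C path=2 depth=1 children=[] left=['T', 'O'] right=['R'] parent=G
Step 3 (left): focus=O path=1 depth=1 children=[] left=['T'] right=['C', 'R'] parent=G
Step 4 (up): focus=G path=root depth=0 children=['T', 'O', 'C', 'R'] (at root)
Step 5 (down 3): focus=R path=3 depth=1 children=[] left=['T', 'O', 'C'] right=[] parent=G
Step 6 (up): focus=G path=root depth=0 children=['T', 'O', 'C', 'R'] (at root)

Answer: root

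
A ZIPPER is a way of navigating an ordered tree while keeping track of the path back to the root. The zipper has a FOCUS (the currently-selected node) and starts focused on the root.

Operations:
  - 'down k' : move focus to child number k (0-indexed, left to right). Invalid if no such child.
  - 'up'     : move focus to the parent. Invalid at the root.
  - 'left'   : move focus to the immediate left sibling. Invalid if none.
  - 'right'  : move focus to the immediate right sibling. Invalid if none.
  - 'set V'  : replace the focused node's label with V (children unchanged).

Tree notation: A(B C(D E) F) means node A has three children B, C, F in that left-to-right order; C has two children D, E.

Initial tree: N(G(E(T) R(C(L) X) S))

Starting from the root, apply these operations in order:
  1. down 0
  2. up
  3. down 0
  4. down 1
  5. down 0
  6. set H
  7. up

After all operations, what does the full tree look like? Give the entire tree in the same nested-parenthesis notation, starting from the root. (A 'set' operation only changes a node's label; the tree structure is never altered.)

Answer: N(G(E(T) R(H(L) X) S))

Derivation:
Step 1 (down 0): focus=G path=0 depth=1 children=['E', 'R', 'S'] left=[] right=[] parent=N
Step 2 (up): focus=N path=root depth=0 children=['G'] (at root)
Step 3 (down 0): focus=G path=0 depth=1 children=['E', 'R', 'S'] left=[] right=[] parent=N
Step 4 (down 1): focus=R path=0/1 depth=2 children=['C', 'X'] left=['E'] right=['S'] parent=G
Step 5 (down 0): focus=C path=0/1/0 depth=3 children=['L'] left=[] right=['X'] parent=R
Step 6 (set H): focus=H path=0/1/0 depth=3 children=['L'] left=[] right=['X'] parent=R
Step 7 (up): focus=R path=0/1 depth=2 children=['H', 'X'] left=['E'] right=['S'] parent=G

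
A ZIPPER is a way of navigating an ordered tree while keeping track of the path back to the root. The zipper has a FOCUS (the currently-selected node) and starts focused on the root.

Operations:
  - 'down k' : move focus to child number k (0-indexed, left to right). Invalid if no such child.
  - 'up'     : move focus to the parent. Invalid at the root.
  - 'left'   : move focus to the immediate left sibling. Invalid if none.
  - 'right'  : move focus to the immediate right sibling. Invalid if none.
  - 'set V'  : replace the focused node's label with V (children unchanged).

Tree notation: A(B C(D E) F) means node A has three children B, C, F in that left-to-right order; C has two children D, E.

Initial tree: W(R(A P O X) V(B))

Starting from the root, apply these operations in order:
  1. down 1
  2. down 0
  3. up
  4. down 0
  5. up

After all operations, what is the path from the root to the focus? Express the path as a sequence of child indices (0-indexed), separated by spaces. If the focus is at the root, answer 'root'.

Step 1 (down 1): focus=V path=1 depth=1 children=['B'] left=['R'] right=[] parent=W
Step 2 (down 0): focus=B path=1/0 depth=2 children=[] left=[] right=[] parent=V
Step 3 (up): focus=V path=1 depth=1 children=['B'] left=['R'] right=[] parent=W
Step 4 (down 0): focus=B path=1/0 depth=2 children=[] left=[] right=[] parent=V
Step 5 (up): focus=V path=1 depth=1 children=['B'] left=['R'] right=[] parent=W

Answer: 1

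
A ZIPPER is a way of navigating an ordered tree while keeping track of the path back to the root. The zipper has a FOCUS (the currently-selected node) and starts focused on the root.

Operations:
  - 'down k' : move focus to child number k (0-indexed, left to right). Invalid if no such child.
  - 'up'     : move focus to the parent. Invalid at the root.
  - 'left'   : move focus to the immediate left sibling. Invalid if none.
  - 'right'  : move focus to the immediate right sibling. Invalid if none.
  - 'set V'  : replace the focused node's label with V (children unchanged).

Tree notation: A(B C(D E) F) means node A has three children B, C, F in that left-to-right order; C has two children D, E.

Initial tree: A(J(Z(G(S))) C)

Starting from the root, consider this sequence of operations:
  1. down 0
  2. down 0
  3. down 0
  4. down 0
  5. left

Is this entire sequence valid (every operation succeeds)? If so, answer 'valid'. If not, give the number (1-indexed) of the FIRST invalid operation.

Answer: 5

Derivation:
Step 1 (down 0): focus=J path=0 depth=1 children=['Z'] left=[] right=['C'] parent=A
Step 2 (down 0): focus=Z path=0/0 depth=2 children=['G'] left=[] right=[] parent=J
Step 3 (down 0): focus=G path=0/0/0 depth=3 children=['S'] left=[] right=[] parent=Z
Step 4 (down 0): focus=S path=0/0/0/0 depth=4 children=[] left=[] right=[] parent=G
Step 5 (left): INVALID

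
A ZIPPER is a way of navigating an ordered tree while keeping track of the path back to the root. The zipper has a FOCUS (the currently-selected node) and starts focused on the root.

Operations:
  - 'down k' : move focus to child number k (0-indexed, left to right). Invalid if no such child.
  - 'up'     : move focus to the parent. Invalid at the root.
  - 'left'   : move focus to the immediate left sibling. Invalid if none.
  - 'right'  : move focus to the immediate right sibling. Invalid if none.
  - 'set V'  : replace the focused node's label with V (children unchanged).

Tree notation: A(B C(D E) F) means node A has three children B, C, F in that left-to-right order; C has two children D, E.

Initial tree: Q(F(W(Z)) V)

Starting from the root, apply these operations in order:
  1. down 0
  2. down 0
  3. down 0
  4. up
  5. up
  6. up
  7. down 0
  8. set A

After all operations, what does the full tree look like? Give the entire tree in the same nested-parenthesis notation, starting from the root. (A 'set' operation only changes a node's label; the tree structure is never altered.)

Answer: Q(A(W(Z)) V)

Derivation:
Step 1 (down 0): focus=F path=0 depth=1 children=['W'] left=[] right=['V'] parent=Q
Step 2 (down 0): focus=W path=0/0 depth=2 children=['Z'] left=[] right=[] parent=F
Step 3 (down 0): focus=Z path=0/0/0 depth=3 children=[] left=[] right=[] parent=W
Step 4 (up): focus=W path=0/0 depth=2 children=['Z'] left=[] right=[] parent=F
Step 5 (up): focus=F path=0 depth=1 children=['W'] left=[] right=['V'] parent=Q
Step 6 (up): focus=Q path=root depth=0 children=['F', 'V'] (at root)
Step 7 (down 0): focus=F path=0 depth=1 children=['W'] left=[] right=['V'] parent=Q
Step 8 (set A): focus=A path=0 depth=1 children=['W'] left=[] right=['V'] parent=Q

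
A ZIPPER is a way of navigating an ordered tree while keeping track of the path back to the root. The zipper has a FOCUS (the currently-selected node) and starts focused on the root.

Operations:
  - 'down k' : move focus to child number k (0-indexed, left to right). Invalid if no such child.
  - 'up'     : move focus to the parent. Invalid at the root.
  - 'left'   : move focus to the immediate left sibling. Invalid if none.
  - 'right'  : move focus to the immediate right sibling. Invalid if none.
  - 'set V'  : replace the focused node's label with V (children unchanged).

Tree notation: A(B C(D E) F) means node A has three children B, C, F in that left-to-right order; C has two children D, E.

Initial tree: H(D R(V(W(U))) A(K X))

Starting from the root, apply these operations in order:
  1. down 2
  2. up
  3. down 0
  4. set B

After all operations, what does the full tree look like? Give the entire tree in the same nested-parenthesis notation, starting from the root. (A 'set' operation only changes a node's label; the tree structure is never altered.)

Step 1 (down 2): focus=A path=2 depth=1 children=['K', 'X'] left=['D', 'R'] right=[] parent=H
Step 2 (up): focus=H path=root depth=0 children=['D', 'R', 'A'] (at root)
Step 3 (down 0): focus=D path=0 depth=1 children=[] left=[] right=['R', 'A'] parent=H
Step 4 (set B): focus=B path=0 depth=1 children=[] left=[] right=['R', 'A'] parent=H

Answer: H(B R(V(W(U))) A(K X))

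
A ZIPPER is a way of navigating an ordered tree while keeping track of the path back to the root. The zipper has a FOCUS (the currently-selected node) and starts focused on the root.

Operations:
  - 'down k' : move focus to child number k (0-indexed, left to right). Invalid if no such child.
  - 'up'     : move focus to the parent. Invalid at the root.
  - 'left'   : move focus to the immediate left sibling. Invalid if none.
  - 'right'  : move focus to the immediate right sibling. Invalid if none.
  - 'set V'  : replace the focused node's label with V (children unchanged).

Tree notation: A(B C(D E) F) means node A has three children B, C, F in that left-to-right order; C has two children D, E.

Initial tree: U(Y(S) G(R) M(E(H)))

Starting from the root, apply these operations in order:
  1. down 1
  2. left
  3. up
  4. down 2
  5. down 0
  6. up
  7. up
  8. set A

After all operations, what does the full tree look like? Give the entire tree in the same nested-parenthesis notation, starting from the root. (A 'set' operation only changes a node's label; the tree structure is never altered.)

Answer: A(Y(S) G(R) M(E(H)))

Derivation:
Step 1 (down 1): focus=G path=1 depth=1 children=['R'] left=['Y'] right=['M'] parent=U
Step 2 (left): focus=Y path=0 depth=1 children=['S'] left=[] right=['G', 'M'] parent=U
Step 3 (up): focus=U path=root depth=0 children=['Y', 'G', 'M'] (at root)
Step 4 (down 2): focus=M path=2 depth=1 children=['E'] left=['Y', 'G'] right=[] parent=U
Step 5 (down 0): focus=E path=2/0 depth=2 children=['H'] left=[] right=[] parent=M
Step 6 (up): focus=M path=2 depth=1 children=['E'] left=['Y', 'G'] right=[] parent=U
Step 7 (up): focus=U path=root depth=0 children=['Y', 'G', 'M'] (at root)
Step 8 (set A): focus=A path=root depth=0 children=['Y', 'G', 'M'] (at root)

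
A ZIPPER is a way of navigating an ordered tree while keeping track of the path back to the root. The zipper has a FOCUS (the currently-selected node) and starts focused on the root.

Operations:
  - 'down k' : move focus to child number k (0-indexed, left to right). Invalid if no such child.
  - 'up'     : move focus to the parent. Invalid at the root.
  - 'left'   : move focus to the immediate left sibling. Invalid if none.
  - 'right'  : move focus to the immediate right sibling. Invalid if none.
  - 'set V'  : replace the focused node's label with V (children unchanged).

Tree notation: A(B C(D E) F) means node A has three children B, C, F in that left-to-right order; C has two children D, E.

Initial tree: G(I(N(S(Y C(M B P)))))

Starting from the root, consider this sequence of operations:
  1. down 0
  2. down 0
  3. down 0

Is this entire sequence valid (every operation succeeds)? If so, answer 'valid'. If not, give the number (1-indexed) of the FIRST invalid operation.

Step 1 (down 0): focus=I path=0 depth=1 children=['N'] left=[] right=[] parent=G
Step 2 (down 0): focus=N path=0/0 depth=2 children=['S'] left=[] right=[] parent=I
Step 3 (down 0): focus=S path=0/0/0 depth=3 children=['Y', 'C'] left=[] right=[] parent=N

Answer: valid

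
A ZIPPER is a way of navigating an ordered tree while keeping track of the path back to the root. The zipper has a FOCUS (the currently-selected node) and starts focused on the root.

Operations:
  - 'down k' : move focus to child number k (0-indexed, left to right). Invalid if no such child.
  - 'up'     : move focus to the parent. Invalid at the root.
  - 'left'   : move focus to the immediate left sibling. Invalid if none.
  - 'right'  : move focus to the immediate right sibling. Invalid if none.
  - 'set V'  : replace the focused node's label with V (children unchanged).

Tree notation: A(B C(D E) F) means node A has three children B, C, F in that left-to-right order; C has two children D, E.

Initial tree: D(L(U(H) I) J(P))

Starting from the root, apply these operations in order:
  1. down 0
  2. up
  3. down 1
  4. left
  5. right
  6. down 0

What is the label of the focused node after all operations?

Answer: P

Derivation:
Step 1 (down 0): focus=L path=0 depth=1 children=['U', 'I'] left=[] right=['J'] parent=D
Step 2 (up): focus=D path=root depth=0 children=['L', 'J'] (at root)
Step 3 (down 1): focus=J path=1 depth=1 children=['P'] left=['L'] right=[] parent=D
Step 4 (left): focus=L path=0 depth=1 children=['U', 'I'] left=[] right=['J'] parent=D
Step 5 (right): focus=J path=1 depth=1 children=['P'] left=['L'] right=[] parent=D
Step 6 (down 0): focus=P path=1/0 depth=2 children=[] left=[] right=[] parent=J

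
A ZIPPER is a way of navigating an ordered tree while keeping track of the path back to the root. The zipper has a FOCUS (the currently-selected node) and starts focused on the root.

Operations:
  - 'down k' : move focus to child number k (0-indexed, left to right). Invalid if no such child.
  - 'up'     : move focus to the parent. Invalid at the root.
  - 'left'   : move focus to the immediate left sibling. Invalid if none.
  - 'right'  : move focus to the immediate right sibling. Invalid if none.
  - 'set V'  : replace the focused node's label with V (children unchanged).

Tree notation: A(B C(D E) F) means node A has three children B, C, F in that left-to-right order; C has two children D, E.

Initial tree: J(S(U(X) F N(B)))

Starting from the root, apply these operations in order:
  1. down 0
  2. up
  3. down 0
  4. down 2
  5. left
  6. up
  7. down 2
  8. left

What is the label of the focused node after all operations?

Step 1 (down 0): focus=S path=0 depth=1 children=['U', 'F', 'N'] left=[] right=[] parent=J
Step 2 (up): focus=J path=root depth=0 children=['S'] (at root)
Step 3 (down 0): focus=S path=0 depth=1 children=['U', 'F', 'N'] left=[] right=[] parent=J
Step 4 (down 2): focus=N path=0/2 depth=2 children=['B'] left=['U', 'F'] right=[] parent=S
Step 5 (left): focus=F path=0/1 depth=2 children=[] left=['U'] right=['N'] parent=S
Step 6 (up): focus=S path=0 depth=1 children=['U', 'F', 'N'] left=[] right=[] parent=J
Step 7 (down 2): focus=N path=0/2 depth=2 children=['B'] left=['U', 'F'] right=[] parent=S
Step 8 (left): focus=F path=0/1 depth=2 children=[] left=['U'] right=['N'] parent=S

Answer: F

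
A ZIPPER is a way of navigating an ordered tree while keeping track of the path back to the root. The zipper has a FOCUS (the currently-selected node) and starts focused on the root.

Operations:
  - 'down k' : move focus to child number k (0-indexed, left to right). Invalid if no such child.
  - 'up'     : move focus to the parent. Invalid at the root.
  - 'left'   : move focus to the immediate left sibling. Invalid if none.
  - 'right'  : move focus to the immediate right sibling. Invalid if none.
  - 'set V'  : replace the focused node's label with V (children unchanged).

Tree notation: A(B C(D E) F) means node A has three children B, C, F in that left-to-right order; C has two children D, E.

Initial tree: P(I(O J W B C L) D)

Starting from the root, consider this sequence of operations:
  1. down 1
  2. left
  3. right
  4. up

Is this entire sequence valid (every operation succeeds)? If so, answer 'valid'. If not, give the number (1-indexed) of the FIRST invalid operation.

Answer: valid

Derivation:
Step 1 (down 1): focus=D path=1 depth=1 children=[] left=['I'] right=[] parent=P
Step 2 (left): focus=I path=0 depth=1 children=['O', 'J', 'W', 'B', 'C', 'L'] left=[] right=['D'] parent=P
Step 3 (right): focus=D path=1 depth=1 children=[] left=['I'] right=[] parent=P
Step 4 (up): focus=P path=root depth=0 children=['I', 'D'] (at root)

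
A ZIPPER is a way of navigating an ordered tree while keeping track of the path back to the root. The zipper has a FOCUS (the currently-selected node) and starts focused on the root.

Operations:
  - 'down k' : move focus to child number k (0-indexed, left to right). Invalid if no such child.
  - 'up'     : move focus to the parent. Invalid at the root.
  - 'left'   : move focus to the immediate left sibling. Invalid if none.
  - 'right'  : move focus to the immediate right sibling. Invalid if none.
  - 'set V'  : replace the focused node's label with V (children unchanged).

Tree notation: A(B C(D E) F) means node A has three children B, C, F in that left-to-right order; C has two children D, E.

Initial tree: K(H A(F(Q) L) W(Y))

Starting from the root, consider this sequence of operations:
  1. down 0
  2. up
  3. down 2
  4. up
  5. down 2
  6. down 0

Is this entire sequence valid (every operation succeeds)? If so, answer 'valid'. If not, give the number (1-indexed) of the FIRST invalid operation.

Step 1 (down 0): focus=H path=0 depth=1 children=[] left=[] right=['A', 'W'] parent=K
Step 2 (up): focus=K path=root depth=0 children=['H', 'A', 'W'] (at root)
Step 3 (down 2): focus=W path=2 depth=1 children=['Y'] left=['H', 'A'] right=[] parent=K
Step 4 (up): focus=K path=root depth=0 children=['H', 'A', 'W'] (at root)
Step 5 (down 2): focus=W path=2 depth=1 children=['Y'] left=['H', 'A'] right=[] parent=K
Step 6 (down 0): focus=Y path=2/0 depth=2 children=[] left=[] right=[] parent=W

Answer: valid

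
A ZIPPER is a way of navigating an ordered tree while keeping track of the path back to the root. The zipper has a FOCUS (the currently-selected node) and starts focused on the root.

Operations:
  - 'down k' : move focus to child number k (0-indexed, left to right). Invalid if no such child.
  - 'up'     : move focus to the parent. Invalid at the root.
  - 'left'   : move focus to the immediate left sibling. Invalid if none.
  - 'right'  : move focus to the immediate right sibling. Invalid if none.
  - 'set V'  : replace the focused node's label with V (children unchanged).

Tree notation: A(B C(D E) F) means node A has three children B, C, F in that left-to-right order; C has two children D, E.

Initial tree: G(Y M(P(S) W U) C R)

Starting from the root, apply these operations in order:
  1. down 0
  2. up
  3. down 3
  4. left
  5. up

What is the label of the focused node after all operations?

Answer: G

Derivation:
Step 1 (down 0): focus=Y path=0 depth=1 children=[] left=[] right=['M', 'C', 'R'] parent=G
Step 2 (up): focus=G path=root depth=0 children=['Y', 'M', 'C', 'R'] (at root)
Step 3 (down 3): focus=R path=3 depth=1 children=[] left=['Y', 'M', 'C'] right=[] parent=G
Step 4 (left): focus=C path=2 depth=1 children=[] left=['Y', 'M'] right=['R'] parent=G
Step 5 (up): focus=G path=root depth=0 children=['Y', 'M', 'C', 'R'] (at root)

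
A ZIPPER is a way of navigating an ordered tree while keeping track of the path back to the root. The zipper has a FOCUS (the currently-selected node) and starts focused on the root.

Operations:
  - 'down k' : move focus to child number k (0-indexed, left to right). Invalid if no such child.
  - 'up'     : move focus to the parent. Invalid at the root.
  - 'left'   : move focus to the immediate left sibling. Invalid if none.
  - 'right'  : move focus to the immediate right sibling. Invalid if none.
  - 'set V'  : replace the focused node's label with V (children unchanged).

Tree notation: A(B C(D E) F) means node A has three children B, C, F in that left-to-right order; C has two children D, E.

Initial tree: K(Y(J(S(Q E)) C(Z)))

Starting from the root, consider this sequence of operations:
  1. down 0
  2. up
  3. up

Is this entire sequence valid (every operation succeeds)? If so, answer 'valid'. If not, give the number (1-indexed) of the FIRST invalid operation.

Answer: 3

Derivation:
Step 1 (down 0): focus=Y path=0 depth=1 children=['J', 'C'] left=[] right=[] parent=K
Step 2 (up): focus=K path=root depth=0 children=['Y'] (at root)
Step 3 (up): INVALID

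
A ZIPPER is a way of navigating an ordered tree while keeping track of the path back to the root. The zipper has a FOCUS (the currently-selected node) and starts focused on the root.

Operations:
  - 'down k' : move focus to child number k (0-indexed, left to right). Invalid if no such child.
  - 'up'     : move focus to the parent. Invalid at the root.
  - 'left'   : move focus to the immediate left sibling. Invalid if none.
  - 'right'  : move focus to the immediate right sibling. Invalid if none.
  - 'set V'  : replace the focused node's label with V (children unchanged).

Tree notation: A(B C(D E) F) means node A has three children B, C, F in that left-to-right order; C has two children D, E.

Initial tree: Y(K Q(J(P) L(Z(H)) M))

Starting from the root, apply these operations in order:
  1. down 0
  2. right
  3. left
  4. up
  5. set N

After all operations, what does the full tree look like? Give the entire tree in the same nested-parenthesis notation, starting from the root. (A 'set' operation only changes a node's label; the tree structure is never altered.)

Answer: N(K Q(J(P) L(Z(H)) M))

Derivation:
Step 1 (down 0): focus=K path=0 depth=1 children=[] left=[] right=['Q'] parent=Y
Step 2 (right): focus=Q path=1 depth=1 children=['J', 'L', 'M'] left=['K'] right=[] parent=Y
Step 3 (left): focus=K path=0 depth=1 children=[] left=[] right=['Q'] parent=Y
Step 4 (up): focus=Y path=root depth=0 children=['K', 'Q'] (at root)
Step 5 (set N): focus=N path=root depth=0 children=['K', 'Q'] (at root)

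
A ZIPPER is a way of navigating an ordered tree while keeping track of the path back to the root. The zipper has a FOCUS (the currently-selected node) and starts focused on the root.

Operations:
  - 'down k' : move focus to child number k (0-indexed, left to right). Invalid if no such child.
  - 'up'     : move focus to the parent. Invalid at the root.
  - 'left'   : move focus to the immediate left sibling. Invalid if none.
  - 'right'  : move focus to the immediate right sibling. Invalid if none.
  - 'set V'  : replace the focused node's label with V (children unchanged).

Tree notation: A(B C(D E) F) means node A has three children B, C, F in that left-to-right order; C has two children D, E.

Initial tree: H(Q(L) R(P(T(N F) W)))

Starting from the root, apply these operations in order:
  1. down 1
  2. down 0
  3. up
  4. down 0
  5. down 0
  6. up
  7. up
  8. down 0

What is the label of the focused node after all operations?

Step 1 (down 1): focus=R path=1 depth=1 children=['P'] left=['Q'] right=[] parent=H
Step 2 (down 0): focus=P path=1/0 depth=2 children=['T', 'W'] left=[] right=[] parent=R
Step 3 (up): focus=R path=1 depth=1 children=['P'] left=['Q'] right=[] parent=H
Step 4 (down 0): focus=P path=1/0 depth=2 children=['T', 'W'] left=[] right=[] parent=R
Step 5 (down 0): focus=T path=1/0/0 depth=3 children=['N', 'F'] left=[] right=['W'] parent=P
Step 6 (up): focus=P path=1/0 depth=2 children=['T', 'W'] left=[] right=[] parent=R
Step 7 (up): focus=R path=1 depth=1 children=['P'] left=['Q'] right=[] parent=H
Step 8 (down 0): focus=P path=1/0 depth=2 children=['T', 'W'] left=[] right=[] parent=R

Answer: P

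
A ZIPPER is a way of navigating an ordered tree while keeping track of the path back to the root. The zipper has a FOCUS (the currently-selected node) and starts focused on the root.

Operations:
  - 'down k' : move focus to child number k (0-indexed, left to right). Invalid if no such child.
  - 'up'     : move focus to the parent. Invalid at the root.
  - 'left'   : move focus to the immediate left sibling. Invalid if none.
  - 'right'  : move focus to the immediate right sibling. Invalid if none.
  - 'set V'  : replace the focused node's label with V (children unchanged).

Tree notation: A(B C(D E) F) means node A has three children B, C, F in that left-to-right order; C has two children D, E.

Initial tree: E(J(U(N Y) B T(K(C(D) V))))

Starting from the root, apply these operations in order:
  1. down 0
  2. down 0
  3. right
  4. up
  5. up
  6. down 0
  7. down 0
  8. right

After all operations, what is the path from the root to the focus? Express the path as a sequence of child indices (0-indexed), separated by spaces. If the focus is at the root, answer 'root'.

Answer: 0 1

Derivation:
Step 1 (down 0): focus=J path=0 depth=1 children=['U', 'B', 'T'] left=[] right=[] parent=E
Step 2 (down 0): focus=U path=0/0 depth=2 children=['N', 'Y'] left=[] right=['B', 'T'] parent=J
Step 3 (right): focus=B path=0/1 depth=2 children=[] left=['U'] right=['T'] parent=J
Step 4 (up): focus=J path=0 depth=1 children=['U', 'B', 'T'] left=[] right=[] parent=E
Step 5 (up): focus=E path=root depth=0 children=['J'] (at root)
Step 6 (down 0): focus=J path=0 depth=1 children=['U', 'B', 'T'] left=[] right=[] parent=E
Step 7 (down 0): focus=U path=0/0 depth=2 children=['N', 'Y'] left=[] right=['B', 'T'] parent=J
Step 8 (right): focus=B path=0/1 depth=2 children=[] left=['U'] right=['T'] parent=J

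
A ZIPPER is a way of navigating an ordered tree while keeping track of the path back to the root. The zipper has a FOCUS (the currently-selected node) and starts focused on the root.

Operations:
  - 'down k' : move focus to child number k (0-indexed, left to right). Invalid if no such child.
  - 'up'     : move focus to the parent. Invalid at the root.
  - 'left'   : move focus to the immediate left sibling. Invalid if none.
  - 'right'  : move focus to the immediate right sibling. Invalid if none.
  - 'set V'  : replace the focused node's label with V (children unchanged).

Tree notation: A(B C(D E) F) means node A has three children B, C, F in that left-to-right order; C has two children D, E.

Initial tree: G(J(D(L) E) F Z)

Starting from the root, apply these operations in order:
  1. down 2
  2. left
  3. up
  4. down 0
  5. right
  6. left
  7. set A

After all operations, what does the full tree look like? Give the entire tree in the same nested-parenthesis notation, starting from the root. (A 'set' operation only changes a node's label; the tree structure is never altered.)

Step 1 (down 2): focus=Z path=2 depth=1 children=[] left=['J', 'F'] right=[] parent=G
Step 2 (left): focus=F path=1 depth=1 children=[] left=['J'] right=['Z'] parent=G
Step 3 (up): focus=G path=root depth=0 children=['J', 'F', 'Z'] (at root)
Step 4 (down 0): focus=J path=0 depth=1 children=['D', 'E'] left=[] right=['F', 'Z'] parent=G
Step 5 (right): focus=F path=1 depth=1 children=[] left=['J'] right=['Z'] parent=G
Step 6 (left): focus=J path=0 depth=1 children=['D', 'E'] left=[] right=['F', 'Z'] parent=G
Step 7 (set A): focus=A path=0 depth=1 children=['D', 'E'] left=[] right=['F', 'Z'] parent=G

Answer: G(A(D(L) E) F Z)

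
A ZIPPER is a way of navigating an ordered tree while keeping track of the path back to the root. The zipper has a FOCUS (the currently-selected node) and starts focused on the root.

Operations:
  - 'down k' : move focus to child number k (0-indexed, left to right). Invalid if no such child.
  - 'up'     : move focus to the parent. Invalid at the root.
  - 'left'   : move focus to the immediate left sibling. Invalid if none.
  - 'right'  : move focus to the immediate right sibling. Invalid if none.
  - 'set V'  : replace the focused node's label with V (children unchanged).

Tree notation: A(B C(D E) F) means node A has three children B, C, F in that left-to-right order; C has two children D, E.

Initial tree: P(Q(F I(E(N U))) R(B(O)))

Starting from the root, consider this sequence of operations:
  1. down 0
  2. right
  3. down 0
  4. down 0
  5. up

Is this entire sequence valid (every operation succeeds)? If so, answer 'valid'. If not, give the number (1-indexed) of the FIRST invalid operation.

Step 1 (down 0): focus=Q path=0 depth=1 children=['F', 'I'] left=[] right=['R'] parent=P
Step 2 (right): focus=R path=1 depth=1 children=['B'] left=['Q'] right=[] parent=P
Step 3 (down 0): focus=B path=1/0 depth=2 children=['O'] left=[] right=[] parent=R
Step 4 (down 0): focus=O path=1/0/0 depth=3 children=[] left=[] right=[] parent=B
Step 5 (up): focus=B path=1/0 depth=2 children=['O'] left=[] right=[] parent=R

Answer: valid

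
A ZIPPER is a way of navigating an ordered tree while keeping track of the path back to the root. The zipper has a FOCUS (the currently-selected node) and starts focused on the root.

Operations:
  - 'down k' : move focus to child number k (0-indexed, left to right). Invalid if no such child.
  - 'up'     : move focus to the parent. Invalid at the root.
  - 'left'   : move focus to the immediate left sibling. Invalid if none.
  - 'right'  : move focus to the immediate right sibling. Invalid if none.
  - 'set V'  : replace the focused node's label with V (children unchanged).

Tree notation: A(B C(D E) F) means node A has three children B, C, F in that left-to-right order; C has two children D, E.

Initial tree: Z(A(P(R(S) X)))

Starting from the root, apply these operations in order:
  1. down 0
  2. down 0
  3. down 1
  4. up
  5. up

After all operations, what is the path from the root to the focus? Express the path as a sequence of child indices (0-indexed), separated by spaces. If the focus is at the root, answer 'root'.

Step 1 (down 0): focus=A path=0 depth=1 children=['P'] left=[] right=[] parent=Z
Step 2 (down 0): focus=P path=0/0 depth=2 children=['R', 'X'] left=[] right=[] parent=A
Step 3 (down 1): focus=X path=0/0/1 depth=3 children=[] left=['R'] right=[] parent=P
Step 4 (up): focus=P path=0/0 depth=2 children=['R', 'X'] left=[] right=[] parent=A
Step 5 (up): focus=A path=0 depth=1 children=['P'] left=[] right=[] parent=Z

Answer: 0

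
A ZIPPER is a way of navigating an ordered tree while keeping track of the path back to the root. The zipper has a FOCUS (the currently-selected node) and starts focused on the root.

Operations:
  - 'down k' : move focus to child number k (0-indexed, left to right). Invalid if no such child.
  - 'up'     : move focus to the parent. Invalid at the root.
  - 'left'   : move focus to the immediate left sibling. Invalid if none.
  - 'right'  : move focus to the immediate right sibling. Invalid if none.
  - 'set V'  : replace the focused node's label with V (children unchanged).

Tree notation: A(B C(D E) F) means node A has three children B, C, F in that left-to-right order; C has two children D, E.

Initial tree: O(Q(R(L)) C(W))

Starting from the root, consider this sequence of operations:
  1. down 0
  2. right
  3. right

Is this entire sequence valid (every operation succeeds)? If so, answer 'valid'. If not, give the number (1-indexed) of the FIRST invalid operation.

Step 1 (down 0): focus=Q path=0 depth=1 children=['R'] left=[] right=['C'] parent=O
Step 2 (right): focus=C path=1 depth=1 children=['W'] left=['Q'] right=[] parent=O
Step 3 (right): INVALID

Answer: 3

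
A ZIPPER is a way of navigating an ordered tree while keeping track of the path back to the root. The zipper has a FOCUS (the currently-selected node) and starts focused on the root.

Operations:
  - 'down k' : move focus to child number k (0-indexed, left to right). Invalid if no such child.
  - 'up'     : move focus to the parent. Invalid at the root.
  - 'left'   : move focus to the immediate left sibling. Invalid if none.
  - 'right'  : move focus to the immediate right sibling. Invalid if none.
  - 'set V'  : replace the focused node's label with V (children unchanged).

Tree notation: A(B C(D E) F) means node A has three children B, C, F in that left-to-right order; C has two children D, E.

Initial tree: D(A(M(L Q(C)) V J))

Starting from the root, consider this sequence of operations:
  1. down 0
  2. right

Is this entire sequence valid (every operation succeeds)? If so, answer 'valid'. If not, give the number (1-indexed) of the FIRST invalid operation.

Answer: 2

Derivation:
Step 1 (down 0): focus=A path=0 depth=1 children=['M', 'V', 'J'] left=[] right=[] parent=D
Step 2 (right): INVALID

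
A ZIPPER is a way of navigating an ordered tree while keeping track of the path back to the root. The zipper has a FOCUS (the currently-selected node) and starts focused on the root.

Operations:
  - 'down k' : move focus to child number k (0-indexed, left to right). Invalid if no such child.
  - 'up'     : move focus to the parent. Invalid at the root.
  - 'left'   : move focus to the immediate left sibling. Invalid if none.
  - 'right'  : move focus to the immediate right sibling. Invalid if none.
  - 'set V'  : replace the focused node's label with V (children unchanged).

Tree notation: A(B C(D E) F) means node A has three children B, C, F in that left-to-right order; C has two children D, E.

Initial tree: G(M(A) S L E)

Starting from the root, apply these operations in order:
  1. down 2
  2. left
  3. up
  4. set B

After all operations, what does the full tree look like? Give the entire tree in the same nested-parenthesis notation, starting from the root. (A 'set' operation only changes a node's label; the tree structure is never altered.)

Step 1 (down 2): focus=L path=2 depth=1 children=[] left=['M', 'S'] right=['E'] parent=G
Step 2 (left): focus=S path=1 depth=1 children=[] left=['M'] right=['L', 'E'] parent=G
Step 3 (up): focus=G path=root depth=0 children=['M', 'S', 'L', 'E'] (at root)
Step 4 (set B): focus=B path=root depth=0 children=['M', 'S', 'L', 'E'] (at root)

Answer: B(M(A) S L E)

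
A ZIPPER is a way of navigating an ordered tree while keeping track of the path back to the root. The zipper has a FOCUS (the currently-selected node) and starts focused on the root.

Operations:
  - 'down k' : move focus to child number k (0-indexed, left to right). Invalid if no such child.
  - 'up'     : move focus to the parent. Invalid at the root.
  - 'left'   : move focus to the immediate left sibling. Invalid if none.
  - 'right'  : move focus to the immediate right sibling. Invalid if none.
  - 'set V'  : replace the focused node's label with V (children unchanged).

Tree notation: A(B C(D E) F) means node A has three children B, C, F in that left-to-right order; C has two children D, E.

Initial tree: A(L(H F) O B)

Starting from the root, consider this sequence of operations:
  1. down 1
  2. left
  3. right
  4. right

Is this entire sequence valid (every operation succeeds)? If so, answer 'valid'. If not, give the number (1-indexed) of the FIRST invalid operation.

Step 1 (down 1): focus=O path=1 depth=1 children=[] left=['L'] right=['B'] parent=A
Step 2 (left): focus=L path=0 depth=1 children=['H', 'F'] left=[] right=['O', 'B'] parent=A
Step 3 (right): focus=O path=1 depth=1 children=[] left=['L'] right=['B'] parent=A
Step 4 (right): focus=B path=2 depth=1 children=[] left=['L', 'O'] right=[] parent=A

Answer: valid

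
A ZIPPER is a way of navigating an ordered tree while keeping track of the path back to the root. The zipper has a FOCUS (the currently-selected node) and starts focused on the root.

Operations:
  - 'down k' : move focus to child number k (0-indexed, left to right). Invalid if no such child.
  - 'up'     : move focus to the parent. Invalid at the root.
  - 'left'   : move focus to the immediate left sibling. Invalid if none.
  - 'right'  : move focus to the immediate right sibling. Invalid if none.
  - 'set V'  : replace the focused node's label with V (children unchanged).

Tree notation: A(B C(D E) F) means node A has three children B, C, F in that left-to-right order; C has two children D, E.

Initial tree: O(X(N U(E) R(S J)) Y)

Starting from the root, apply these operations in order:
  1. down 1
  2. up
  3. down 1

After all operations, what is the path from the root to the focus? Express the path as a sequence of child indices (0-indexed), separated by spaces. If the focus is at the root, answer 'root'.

Answer: 1

Derivation:
Step 1 (down 1): focus=Y path=1 depth=1 children=[] left=['X'] right=[] parent=O
Step 2 (up): focus=O path=root depth=0 children=['X', 'Y'] (at root)
Step 3 (down 1): focus=Y path=1 depth=1 children=[] left=['X'] right=[] parent=O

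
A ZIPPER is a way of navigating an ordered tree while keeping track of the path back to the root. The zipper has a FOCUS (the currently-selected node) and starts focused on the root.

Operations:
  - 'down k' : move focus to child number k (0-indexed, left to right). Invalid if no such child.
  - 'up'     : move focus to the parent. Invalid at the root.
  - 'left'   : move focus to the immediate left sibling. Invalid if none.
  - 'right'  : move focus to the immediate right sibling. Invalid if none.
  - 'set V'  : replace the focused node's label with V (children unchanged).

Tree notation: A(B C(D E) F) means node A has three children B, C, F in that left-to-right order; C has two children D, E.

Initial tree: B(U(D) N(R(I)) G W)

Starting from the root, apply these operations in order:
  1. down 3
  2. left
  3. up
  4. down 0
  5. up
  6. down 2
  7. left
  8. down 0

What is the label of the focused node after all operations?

Step 1 (down 3): focus=W path=3 depth=1 children=[] left=['U', 'N', 'G'] right=[] parent=B
Step 2 (left): focus=G path=2 depth=1 children=[] left=['U', 'N'] right=['W'] parent=B
Step 3 (up): focus=B path=root depth=0 children=['U', 'N', 'G', 'W'] (at root)
Step 4 (down 0): focus=U path=0 depth=1 children=['D'] left=[] right=['N', 'G', 'W'] parent=B
Step 5 (up): focus=B path=root depth=0 children=['U', 'N', 'G', 'W'] (at root)
Step 6 (down 2): focus=G path=2 depth=1 children=[] left=['U', 'N'] right=['W'] parent=B
Step 7 (left): focus=N path=1 depth=1 children=['R'] left=['U'] right=['G', 'W'] parent=B
Step 8 (down 0): focus=R path=1/0 depth=2 children=['I'] left=[] right=[] parent=N

Answer: R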